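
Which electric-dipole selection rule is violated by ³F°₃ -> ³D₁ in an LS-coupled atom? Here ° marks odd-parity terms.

Parity must change: odd → even — ok.
ΔS = 0: S: 1 → 1 — ok.
ΔL = 0, ±1 (not L=0↔0): L: 3 → 2, ΔL = -1 — ok.
ΔJ = 0, ±1 (not J=0↔0): J: 3 → 1, ΔJ = -2 — fails.

the ΔJ = 0, ±1 rule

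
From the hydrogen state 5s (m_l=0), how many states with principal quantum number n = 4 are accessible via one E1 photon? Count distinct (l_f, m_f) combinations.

E1 requires Δl = ±1, so l_f ∈ {-1, 1}; with 0 ≤ l_f ≤ n_f−1 = 3, the allowed l_f values are {1}.
For l_f = 1: m_f ∈ {m_i−1, m_i, m_i+1} ∩ [−1, 1] = {-1, 0, 1} → 3 states.
Total: 3.

3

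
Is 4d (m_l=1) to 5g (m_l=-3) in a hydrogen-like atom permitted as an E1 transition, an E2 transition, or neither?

neither

Δl = 4 − 2 = +2; l_i + l_f = 6.
Δm_l = -4.
E1 (Δl = ±1, |Δm_l| ≤ 1): not satisfied.
E2 (Δl = 0,±2, l_i+l_f ≥ 2, |Δm_l| ≤ 2): not satisfied.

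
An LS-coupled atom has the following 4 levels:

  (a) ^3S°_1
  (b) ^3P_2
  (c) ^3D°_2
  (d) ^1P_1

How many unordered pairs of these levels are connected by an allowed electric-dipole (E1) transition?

2

(a)–(b): allowed.
(a)–(c): forbidden (parity, ΔL).
(a)–(d): forbidden (ΔS).
(b)–(c): allowed.
(b)–(d): forbidden (parity, ΔS).
(c)–(d): forbidden (ΔS).
Allowed pairs: 2 of 6.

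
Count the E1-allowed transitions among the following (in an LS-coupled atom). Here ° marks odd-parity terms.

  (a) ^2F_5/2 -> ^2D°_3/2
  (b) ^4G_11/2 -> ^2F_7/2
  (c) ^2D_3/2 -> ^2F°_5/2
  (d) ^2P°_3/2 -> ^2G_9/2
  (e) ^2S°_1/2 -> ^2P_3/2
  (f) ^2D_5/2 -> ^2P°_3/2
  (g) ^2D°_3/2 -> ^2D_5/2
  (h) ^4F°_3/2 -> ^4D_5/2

6

(a) allowed
(b) forbidden (parity, ΔS, ΔJ fail)
(c) allowed
(d) forbidden (ΔL, ΔJ fail)
(e) allowed
(f) allowed
(g) allowed
(h) allowed
Total allowed: 6 of 8.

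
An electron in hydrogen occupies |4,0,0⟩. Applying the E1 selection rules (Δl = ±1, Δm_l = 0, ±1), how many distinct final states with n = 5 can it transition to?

E1 requires Δl = ±1, so l_f ∈ {-1, 1}; with 0 ≤ l_f ≤ n_f−1 = 4, the allowed l_f values are {1}.
For l_f = 1: m_f ∈ {m_i−1, m_i, m_i+1} ∩ [−1, 1] = {-1, 0, 1} → 3 states.
Total: 3.

3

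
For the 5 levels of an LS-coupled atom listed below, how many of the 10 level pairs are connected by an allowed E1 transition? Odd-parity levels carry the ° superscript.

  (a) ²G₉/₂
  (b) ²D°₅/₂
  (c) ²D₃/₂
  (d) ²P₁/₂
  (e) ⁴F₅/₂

1

(a)–(b): forbidden (ΔL, ΔJ).
(a)–(c): forbidden (parity, ΔL, ΔJ).
(a)–(d): forbidden (parity, ΔL, ΔJ).
(a)–(e): forbidden (parity, ΔS, ΔJ).
(b)–(c): allowed.
(b)–(d): forbidden (ΔJ).
(b)–(e): forbidden (ΔS).
(c)–(d): forbidden (parity).
(c)–(e): forbidden (parity, ΔS).
(d)–(e): forbidden (parity, ΔS, ΔL, ΔJ).
Allowed pairs: 1 of 10.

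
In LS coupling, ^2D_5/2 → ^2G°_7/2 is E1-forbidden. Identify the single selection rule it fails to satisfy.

the ΔL = 0, ±1 rule

Reading off the term symbols: S 1/2→1/2, L 2→4, J 5/2→7/2, parity even→odd.
Parity must change: even → odd — satisfied.
ΔS = 0: S: 1/2 → 1/2 — satisfied.
ΔL = 0, ±1 (not L=0↔0): L: 2 → 4, ΔL = +2 — violated.
ΔJ = 0, ±1 (not J=0↔0): J: 5/2 → 7/2, ΔJ = +1 — satisfied.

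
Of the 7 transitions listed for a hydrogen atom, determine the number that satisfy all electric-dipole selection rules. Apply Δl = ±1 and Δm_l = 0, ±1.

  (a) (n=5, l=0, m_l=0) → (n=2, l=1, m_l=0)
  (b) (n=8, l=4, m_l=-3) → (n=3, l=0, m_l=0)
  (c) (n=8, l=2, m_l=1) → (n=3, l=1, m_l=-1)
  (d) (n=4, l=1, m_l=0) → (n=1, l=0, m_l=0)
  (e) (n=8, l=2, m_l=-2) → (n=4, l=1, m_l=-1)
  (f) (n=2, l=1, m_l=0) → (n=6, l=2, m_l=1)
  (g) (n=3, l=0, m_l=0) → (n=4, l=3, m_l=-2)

4

(a) allowed
(b) forbidden — Δl = -4 (E1 requires Δl = ±1); Δm_l = +3 (E1 requires Δm_l = 0, ±1)
(c) forbidden — Δm_l = -2 (E1 requires Δm_l = 0, ±1)
(d) allowed
(e) allowed
(f) allowed
(g) forbidden — Δl = +3 (E1 requires Δl = ±1); Δm_l = -2 (E1 requires Δm_l = 0, ±1)
Total allowed: 4 of 7.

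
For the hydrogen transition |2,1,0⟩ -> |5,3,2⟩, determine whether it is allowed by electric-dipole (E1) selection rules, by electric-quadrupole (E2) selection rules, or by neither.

Δl = 3 − 1 = +2; l_i + l_f = 4.
Δm_l = +2.
E1 (Δl = ±1, |Δm_l| ≤ 1): not satisfied.
E2 (Δl = 0,±2, l_i+l_f ≥ 2, |Δm_l| ≤ 2): satisfied.

E2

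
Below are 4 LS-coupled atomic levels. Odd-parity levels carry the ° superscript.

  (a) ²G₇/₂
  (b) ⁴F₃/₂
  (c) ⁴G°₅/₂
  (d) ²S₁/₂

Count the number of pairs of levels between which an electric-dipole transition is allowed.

1

(a)–(b): forbidden (parity, ΔS, ΔJ).
(a)–(c): forbidden (ΔS).
(a)–(d): forbidden (parity, ΔL, ΔJ).
(b)–(c): allowed.
(b)–(d): forbidden (parity, ΔS, ΔL).
(c)–(d): forbidden (ΔS, ΔL, ΔJ).
Allowed pairs: 1 of 6.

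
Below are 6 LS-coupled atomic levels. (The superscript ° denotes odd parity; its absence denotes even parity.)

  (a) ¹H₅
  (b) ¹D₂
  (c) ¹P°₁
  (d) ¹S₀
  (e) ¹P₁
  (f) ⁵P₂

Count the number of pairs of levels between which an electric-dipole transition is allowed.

(a)–(b): forbidden (parity, ΔL, ΔJ).
(a)–(c): forbidden (ΔL, ΔJ).
(a)–(d): forbidden (parity, ΔL, ΔJ).
(a)–(e): forbidden (parity, ΔL, ΔJ).
(a)–(f): forbidden (parity, ΔS, ΔL, ΔJ).
(b)–(c): allowed.
(b)–(d): forbidden (parity, ΔL, ΔJ).
(b)–(e): forbidden (parity).
(b)–(f): forbidden (parity, ΔS).
(c)–(d): allowed.
(c)–(e): allowed.
(c)–(f): forbidden (ΔS).
(d)–(e): forbidden (parity).
(d)–(f): forbidden (parity, ΔS, ΔJ).
(e)–(f): forbidden (parity, ΔS).
Allowed pairs: 3 of 15.

3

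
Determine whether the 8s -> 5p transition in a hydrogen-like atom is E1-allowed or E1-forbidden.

allowed

l: 0 → 1 (Δl = +1). Δl = ±1 satisfied.
All E1 selection rules are satisfied.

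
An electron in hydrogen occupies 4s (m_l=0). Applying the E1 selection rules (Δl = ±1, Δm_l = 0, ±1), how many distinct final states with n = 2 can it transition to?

E1 requires Δl = ±1, so l_f ∈ {-1, 1}; with 0 ≤ l_f ≤ n_f−1 = 1, the allowed l_f values are {1}.
For l_f = 1: m_f ∈ {m_i−1, m_i, m_i+1} ∩ [−1, 1] = {-1, 0, 1} → 3 states.
Total: 3.

3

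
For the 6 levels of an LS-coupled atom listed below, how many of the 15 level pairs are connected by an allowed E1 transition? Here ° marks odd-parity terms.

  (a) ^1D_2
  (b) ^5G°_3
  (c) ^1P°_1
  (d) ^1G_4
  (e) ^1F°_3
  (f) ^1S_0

4

(a)–(b): forbidden (ΔS, ΔL).
(a)–(c): allowed.
(a)–(d): forbidden (parity, ΔL, ΔJ).
(a)–(e): allowed.
(a)–(f): forbidden (parity, ΔL, ΔJ).
(b)–(c): forbidden (parity, ΔS, ΔL, ΔJ).
(b)–(d): forbidden (ΔS).
(b)–(e): forbidden (parity, ΔS).
(b)–(f): forbidden (ΔS, ΔL, ΔJ).
(c)–(d): forbidden (ΔL, ΔJ).
(c)–(e): forbidden (parity, ΔL, ΔJ).
(c)–(f): allowed.
(d)–(e): allowed.
(d)–(f): forbidden (parity, ΔL, ΔJ).
(e)–(f): forbidden (ΔL, ΔJ).
Allowed pairs: 4 of 15.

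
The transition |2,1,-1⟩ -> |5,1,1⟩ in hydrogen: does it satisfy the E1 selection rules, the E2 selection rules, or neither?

Δl = 1 − 1 = +0; l_i + l_f = 2.
Δm_l = +2.
E1 (Δl = ±1, |Δm_l| ≤ 1): not satisfied.
E2 (Δl = 0,±2, l_i+l_f ≥ 2, |Δm_l| ≤ 2): satisfied.

E2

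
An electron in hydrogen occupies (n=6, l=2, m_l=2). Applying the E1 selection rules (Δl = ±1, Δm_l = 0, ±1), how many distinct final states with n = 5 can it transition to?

4

E1 requires Δl = ±1, so l_f ∈ {1, 3}; with 0 ≤ l_f ≤ n_f−1 = 4, the allowed l_f values are {1, 3}.
For l_f = 1: m_f ∈ {m_i−1, m_i, m_i+1} ∩ [−1, 1] = {1} → 1 state.
For l_f = 3: m_f ∈ {m_i−1, m_i, m_i+1} ∩ [−3, 3] = {1, 2, 3} → 3 states.
Total: 4.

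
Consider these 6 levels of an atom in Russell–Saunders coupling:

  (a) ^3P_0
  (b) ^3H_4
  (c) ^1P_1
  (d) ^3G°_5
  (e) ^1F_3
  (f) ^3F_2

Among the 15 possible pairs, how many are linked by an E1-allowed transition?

1

(a)–(b): forbidden (parity, ΔL, ΔJ).
(a)–(c): forbidden (parity, ΔS).
(a)–(d): forbidden (ΔL, ΔJ).
(a)–(e): forbidden (parity, ΔS, ΔL, ΔJ).
(a)–(f): forbidden (parity, ΔL, ΔJ).
(b)–(c): forbidden (parity, ΔS, ΔL, ΔJ).
(b)–(d): allowed.
(b)–(e): forbidden (parity, ΔS, ΔL).
(b)–(f): forbidden (parity, ΔL, ΔJ).
(c)–(d): forbidden (ΔS, ΔL, ΔJ).
(c)–(e): forbidden (parity, ΔL, ΔJ).
(c)–(f): forbidden (parity, ΔS, ΔL).
(d)–(e): forbidden (ΔS, ΔJ).
(d)–(f): forbidden (ΔJ).
(e)–(f): forbidden (parity, ΔS).
Allowed pairs: 1 of 15.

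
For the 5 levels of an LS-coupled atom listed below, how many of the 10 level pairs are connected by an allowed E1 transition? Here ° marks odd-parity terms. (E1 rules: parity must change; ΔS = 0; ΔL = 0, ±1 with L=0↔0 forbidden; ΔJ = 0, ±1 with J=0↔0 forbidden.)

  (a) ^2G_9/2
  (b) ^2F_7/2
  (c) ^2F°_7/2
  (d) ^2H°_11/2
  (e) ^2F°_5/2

4

(a)–(b): forbidden (parity).
(a)–(c): allowed.
(a)–(d): allowed.
(a)–(e): forbidden (ΔJ).
(b)–(c): allowed.
(b)–(d): forbidden (ΔL, ΔJ).
(b)–(e): allowed.
(c)–(d): forbidden (parity, ΔL, ΔJ).
(c)–(e): forbidden (parity).
(d)–(e): forbidden (parity, ΔL, ΔJ).
Allowed pairs: 4 of 10.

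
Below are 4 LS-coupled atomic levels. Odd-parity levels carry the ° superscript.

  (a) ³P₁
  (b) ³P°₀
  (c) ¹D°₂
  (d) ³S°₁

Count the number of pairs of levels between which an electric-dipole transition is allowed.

2

(a)–(b): allowed.
(a)–(c): forbidden (ΔS).
(a)–(d): allowed.
(b)–(c): forbidden (parity, ΔS, ΔJ).
(b)–(d): forbidden (parity).
(c)–(d): forbidden (parity, ΔS, ΔL).
Allowed pairs: 2 of 6.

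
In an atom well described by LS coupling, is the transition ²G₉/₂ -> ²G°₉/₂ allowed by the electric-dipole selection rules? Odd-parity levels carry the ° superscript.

Parity must change: even → odd — ok.
ΔS = 0: S: 1/2 → 1/2 — ok.
ΔL = 0, ±1 (not L=0↔0): L: 4 → 4, ΔL = +0 — ok.
ΔJ = 0, ±1 (not J=0↔0): J: 9/2 → 9/2, ΔJ = +0 — ok.
All four E1 rules are satisfied.

allowed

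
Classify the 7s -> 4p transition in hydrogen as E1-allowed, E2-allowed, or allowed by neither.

E1

Δl = 1 − 0 = +1; l_i + l_f = 1.
E1 (Δl = ±1): satisfied.
E2 (Δl = 0,±2, l_i+l_f ≥ 2): not satisfied.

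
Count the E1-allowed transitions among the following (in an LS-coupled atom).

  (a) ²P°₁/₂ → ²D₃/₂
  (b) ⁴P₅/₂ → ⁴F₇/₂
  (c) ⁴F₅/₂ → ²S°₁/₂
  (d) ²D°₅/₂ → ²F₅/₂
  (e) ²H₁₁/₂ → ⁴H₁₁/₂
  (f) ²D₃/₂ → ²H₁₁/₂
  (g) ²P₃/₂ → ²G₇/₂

(a) allowed
(b) forbidden (parity, ΔL fail)
(c) forbidden (ΔS, ΔL, ΔJ fail)
(d) allowed
(e) forbidden (parity, ΔS fail)
(f) forbidden (parity, ΔL, ΔJ fail)
(g) forbidden (parity, ΔL, ΔJ fail)
Total allowed: 2 of 7.

2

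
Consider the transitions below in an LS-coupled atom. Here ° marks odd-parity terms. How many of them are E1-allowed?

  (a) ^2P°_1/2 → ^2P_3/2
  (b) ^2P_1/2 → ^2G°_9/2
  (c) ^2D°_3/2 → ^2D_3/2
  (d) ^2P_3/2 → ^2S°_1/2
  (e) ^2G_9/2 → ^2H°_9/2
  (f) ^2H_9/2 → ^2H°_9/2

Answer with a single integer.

5

(a) allowed
(b) forbidden (ΔL, ΔJ fail)
(c) allowed
(d) allowed
(e) allowed
(f) allowed
Total allowed: 5 of 6.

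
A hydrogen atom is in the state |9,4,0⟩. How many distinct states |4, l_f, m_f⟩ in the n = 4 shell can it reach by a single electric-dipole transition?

3

E1 requires Δl = ±1, so l_f ∈ {3, 5}; with 0 ≤ l_f ≤ n_f−1 = 3, the allowed l_f values are {3}.
For l_f = 3: m_f ∈ {m_i−1, m_i, m_i+1} ∩ [−3, 3] = {-1, 0, 1} → 3 states.
Total: 3.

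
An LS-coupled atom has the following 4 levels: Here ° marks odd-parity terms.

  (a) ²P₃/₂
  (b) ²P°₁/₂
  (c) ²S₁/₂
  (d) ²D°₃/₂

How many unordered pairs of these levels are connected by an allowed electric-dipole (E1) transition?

3

(a)–(b): allowed.
(a)–(c): forbidden (parity).
(a)–(d): allowed.
(b)–(c): allowed.
(b)–(d): forbidden (parity).
(c)–(d): forbidden (ΔL).
Allowed pairs: 3 of 6.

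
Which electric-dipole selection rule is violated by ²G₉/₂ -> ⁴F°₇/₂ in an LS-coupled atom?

Initial level: S=1/2, L=4, J=9/2, parity even. Final level: S=3/2, L=3, J=7/2, parity odd.
Parity must change: even → odd — satisfied.
ΔS = 0: S: 1/2 → 3/2 — violated.
ΔL = 0, ±1 (not L=0↔0): L: 4 → 3, ΔL = -1 — satisfied.
ΔJ = 0, ±1 (not J=0↔0): J: 9/2 → 7/2, ΔJ = -1 — satisfied.

the ΔS = 0 rule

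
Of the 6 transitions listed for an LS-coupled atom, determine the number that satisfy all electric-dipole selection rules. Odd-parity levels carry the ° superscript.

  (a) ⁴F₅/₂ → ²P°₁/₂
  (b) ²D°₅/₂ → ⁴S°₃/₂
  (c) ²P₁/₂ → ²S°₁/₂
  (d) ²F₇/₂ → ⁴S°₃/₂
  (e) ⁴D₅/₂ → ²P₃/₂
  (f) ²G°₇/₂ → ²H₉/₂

2

(a) forbidden (ΔS, ΔL, ΔJ fail)
(b) forbidden (parity, ΔS, ΔL fail)
(c) allowed
(d) forbidden (ΔS, ΔL, ΔJ fail)
(e) forbidden (parity, ΔS fail)
(f) allowed
Total allowed: 2 of 6.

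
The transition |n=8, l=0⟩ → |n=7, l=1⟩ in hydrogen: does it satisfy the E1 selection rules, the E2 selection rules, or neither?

Δl = 1 − 0 = +1; l_i + l_f = 1.
E1 (Δl = ±1): satisfied.
E2 (Δl = 0,±2, l_i+l_f ≥ 2): not satisfied.

E1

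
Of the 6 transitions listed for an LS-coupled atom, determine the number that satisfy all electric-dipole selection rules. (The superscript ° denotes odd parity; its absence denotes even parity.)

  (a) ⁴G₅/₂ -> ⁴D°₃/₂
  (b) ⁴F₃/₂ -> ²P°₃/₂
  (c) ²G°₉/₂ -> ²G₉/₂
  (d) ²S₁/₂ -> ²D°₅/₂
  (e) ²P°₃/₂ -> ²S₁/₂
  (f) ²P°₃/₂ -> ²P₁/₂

(a) forbidden (ΔL fails)
(b) forbidden (ΔS, ΔL fail)
(c) allowed
(d) forbidden (ΔL, ΔJ fail)
(e) allowed
(f) allowed
Total allowed: 3 of 6.

3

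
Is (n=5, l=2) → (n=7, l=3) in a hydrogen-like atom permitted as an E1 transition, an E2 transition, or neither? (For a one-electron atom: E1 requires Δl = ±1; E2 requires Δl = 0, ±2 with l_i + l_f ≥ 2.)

E1

Δl = 3 − 2 = +1; l_i + l_f = 5.
E1 (Δl = ±1): satisfied.
E2 (Δl = 0,±2, l_i+l_f ≥ 2): not satisfied.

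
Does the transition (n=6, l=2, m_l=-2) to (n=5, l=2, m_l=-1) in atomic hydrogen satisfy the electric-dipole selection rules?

l: 2 → 2 (Δl = +0). Δl = ±1 fails.
m_l: -2 → -1 (Δm_l = +1). |Δm_l| ≤ 1 ok.
The transition is electric-dipole forbidden.

forbidden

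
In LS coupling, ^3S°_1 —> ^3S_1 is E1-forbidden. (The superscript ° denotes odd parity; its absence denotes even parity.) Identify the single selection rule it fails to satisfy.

Reading off the term symbols: S 1→1, L 0→0, J 1→1, parity odd→even.
ΔL = 0, ±1 (not L=0↔0): L: 0 → 0, ΔL = +0 — fails.
Parity must change: odd → even — passes.
ΔJ = 0, ±1 (not J=0↔0): J: 1 → 1, ΔJ = +0 — passes.
ΔS = 0: S: 1 → 1 — passes.

the L=0 ↔ L=0 exclusion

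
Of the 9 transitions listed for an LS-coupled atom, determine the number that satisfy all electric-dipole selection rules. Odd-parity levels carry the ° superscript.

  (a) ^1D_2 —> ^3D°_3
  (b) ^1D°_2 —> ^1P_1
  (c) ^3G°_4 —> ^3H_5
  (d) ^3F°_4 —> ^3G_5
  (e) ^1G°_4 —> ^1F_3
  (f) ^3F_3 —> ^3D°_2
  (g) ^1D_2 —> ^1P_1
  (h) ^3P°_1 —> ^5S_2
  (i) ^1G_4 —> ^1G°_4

(a) forbidden (ΔS fails)
(b) allowed
(c) allowed
(d) allowed
(e) allowed
(f) allowed
(g) forbidden (parity fails)
(h) forbidden (ΔS fails)
(i) allowed
Total allowed: 6 of 9.

6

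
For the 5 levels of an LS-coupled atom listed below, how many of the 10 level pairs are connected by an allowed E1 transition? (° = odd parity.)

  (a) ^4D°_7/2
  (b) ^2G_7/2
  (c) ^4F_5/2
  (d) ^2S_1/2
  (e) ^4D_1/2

(a)–(b): forbidden (ΔS, ΔL).
(a)–(c): allowed.
(a)–(d): forbidden (ΔS, ΔL, ΔJ).
(a)–(e): forbidden (ΔJ).
(b)–(c): forbidden (parity, ΔS).
(b)–(d): forbidden (parity, ΔL, ΔJ).
(b)–(e): forbidden (parity, ΔS, ΔL, ΔJ).
(c)–(d): forbidden (parity, ΔS, ΔL, ΔJ).
(c)–(e): forbidden (parity, ΔJ).
(d)–(e): forbidden (parity, ΔS, ΔL).
Allowed pairs: 1 of 10.

1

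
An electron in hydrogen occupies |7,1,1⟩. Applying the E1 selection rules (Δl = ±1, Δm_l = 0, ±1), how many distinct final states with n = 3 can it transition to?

4

E1 requires Δl = ±1, so l_f ∈ {0, 2}; with 0 ≤ l_f ≤ n_f−1 = 2, the allowed l_f values are {0, 2}.
For l_f = 0: m_f ∈ {m_i−1, m_i, m_i+1} ∩ [−0, 0] = {0} → 1 state.
For l_f = 2: m_f ∈ {m_i−1, m_i, m_i+1} ∩ [−2, 2] = {0, 1, 2} → 3 states.
Total: 4.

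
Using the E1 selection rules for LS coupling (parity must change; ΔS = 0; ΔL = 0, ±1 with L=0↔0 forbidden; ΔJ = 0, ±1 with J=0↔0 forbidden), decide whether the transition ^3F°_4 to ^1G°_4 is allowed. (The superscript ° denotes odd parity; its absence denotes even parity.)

Initial level: S=1, L=3, J=4, parity odd. Final level: S=0, L=4, J=4, parity odd.
Parity must change: odd → odd — violated.
ΔS = 0: S: 1 → 0 — violated.
ΔL = 0, ±1 (not L=0↔0): L: 3 → 4, ΔL = +1 — satisfied.
ΔJ = 0, ±1 (not J=0↔0): J: 4 → 4, ΔJ = +0 — satisfied.
Rule(s) violated: parity, ΔS.

forbidden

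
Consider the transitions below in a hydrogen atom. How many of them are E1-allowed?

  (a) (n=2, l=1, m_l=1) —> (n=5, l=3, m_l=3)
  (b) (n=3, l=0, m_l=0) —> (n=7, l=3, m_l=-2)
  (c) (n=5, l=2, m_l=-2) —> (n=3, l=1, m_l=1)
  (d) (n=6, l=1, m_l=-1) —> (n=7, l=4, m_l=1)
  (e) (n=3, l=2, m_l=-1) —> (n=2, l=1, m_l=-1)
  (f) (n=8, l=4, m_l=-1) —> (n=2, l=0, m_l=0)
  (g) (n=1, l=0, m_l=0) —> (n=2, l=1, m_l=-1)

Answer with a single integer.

(a) forbidden — Δl = +2 (E1 requires Δl = ±1); Δm_l = +2 (E1 requires Δm_l = 0, ±1)
(b) forbidden — Δl = +3 (E1 requires Δl = ±1); Δm_l = -2 (E1 requires Δm_l = 0, ±1)
(c) forbidden — Δm_l = +3 (E1 requires Δm_l = 0, ±1)
(d) forbidden — Δl = +3 (E1 requires Δl = ±1); Δm_l = +2 (E1 requires Δm_l = 0, ±1)
(e) allowed
(f) forbidden — Δl = -4 (E1 requires Δl = ±1)
(g) allowed
Total allowed: 2 of 7.

2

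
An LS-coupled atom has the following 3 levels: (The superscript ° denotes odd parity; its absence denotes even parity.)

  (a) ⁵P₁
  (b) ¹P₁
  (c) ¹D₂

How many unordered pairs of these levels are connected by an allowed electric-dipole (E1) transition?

0

(a)–(b): forbidden (parity, ΔS).
(a)–(c): forbidden (parity, ΔS).
(b)–(c): forbidden (parity).
Allowed pairs: 0 of 3.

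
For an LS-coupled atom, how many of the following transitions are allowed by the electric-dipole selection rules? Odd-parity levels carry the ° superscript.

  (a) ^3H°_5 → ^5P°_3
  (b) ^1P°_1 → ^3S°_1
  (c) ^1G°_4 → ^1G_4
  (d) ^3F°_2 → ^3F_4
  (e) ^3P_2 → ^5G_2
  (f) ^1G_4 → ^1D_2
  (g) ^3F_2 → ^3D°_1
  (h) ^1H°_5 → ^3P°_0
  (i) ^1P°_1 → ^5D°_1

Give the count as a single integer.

(a) forbidden (parity, ΔS, ΔL, ΔJ fail)
(b) forbidden (parity, ΔS fail)
(c) allowed
(d) forbidden (ΔJ fails)
(e) forbidden (parity, ΔS, ΔL fail)
(f) forbidden (parity, ΔL, ΔJ fail)
(g) allowed
(h) forbidden (parity, ΔS, ΔL, ΔJ fail)
(i) forbidden (parity, ΔS fail)
Total allowed: 2 of 9.

2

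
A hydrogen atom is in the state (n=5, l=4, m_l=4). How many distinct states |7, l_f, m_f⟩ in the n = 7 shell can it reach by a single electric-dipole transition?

E1 requires Δl = ±1, so l_f ∈ {3, 5}; with 0 ≤ l_f ≤ n_f−1 = 6, the allowed l_f values are {3, 5}.
For l_f = 3: m_f ∈ {m_i−1, m_i, m_i+1} ∩ [−3, 3] = {3} → 1 state.
For l_f = 5: m_f ∈ {m_i−1, m_i, m_i+1} ∩ [−5, 5] = {3, 4, 5} → 3 states.
Total: 4.

4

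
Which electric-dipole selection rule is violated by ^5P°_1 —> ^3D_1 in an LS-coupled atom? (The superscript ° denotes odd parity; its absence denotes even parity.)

Initial level: S=2, L=1, J=1, parity odd. Final level: S=1, L=2, J=1, parity even.
Parity must change: odd → even — passes.
ΔS = 0: S: 2 → 1 — fails.
ΔL = 0, ±1 (not L=0↔0): L: 1 → 2, ΔL = +1 — passes.
ΔJ = 0, ±1 (not J=0↔0): J: 1 → 1, ΔJ = +0 — passes.

the ΔS = 0 rule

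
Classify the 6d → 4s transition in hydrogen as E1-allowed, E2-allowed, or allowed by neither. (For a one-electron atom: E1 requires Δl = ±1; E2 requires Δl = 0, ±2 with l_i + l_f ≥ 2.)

Δl = 0 − 2 = -2; l_i + l_f = 2.
E1 (Δl = ±1): not satisfied.
E2 (Δl = 0,±2, l_i+l_f ≥ 2): satisfied.

E2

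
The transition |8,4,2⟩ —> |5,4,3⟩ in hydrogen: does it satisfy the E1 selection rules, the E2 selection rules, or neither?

Δl = 4 − 4 = +0; l_i + l_f = 8.
Δm_l = +1.
E1 (Δl = ±1, |Δm_l| ≤ 1): not satisfied.
E2 (Δl = 0,±2, l_i+l_f ≥ 2, |Δm_l| ≤ 2): satisfied.

E2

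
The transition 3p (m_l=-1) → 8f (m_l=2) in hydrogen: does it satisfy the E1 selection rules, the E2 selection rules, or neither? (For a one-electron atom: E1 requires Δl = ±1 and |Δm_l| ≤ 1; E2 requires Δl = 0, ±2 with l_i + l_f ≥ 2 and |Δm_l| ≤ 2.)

neither

Δl = 3 − 1 = +2; l_i + l_f = 4.
Δm_l = +3.
E1 (Δl = ±1, |Δm_l| ≤ 1): not satisfied.
E2 (Δl = 0,±2, l_i+l_f ≥ 2, |Δm_l| ≤ 2): not satisfied.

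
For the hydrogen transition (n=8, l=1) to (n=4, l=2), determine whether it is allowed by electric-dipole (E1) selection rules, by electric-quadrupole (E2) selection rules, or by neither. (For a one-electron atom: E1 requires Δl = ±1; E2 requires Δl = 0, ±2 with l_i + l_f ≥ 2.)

E1

Δl = 2 − 1 = +1; l_i + l_f = 3.
E1 (Δl = ±1): satisfied.
E2 (Δl = 0,±2, l_i+l_f ≥ 2): not satisfied.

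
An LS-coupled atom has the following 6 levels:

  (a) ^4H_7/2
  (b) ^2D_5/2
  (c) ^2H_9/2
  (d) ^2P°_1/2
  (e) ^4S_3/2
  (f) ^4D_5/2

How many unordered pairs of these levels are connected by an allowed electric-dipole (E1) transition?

(a)–(b): forbidden (parity, ΔS, ΔL).
(a)–(c): forbidden (parity, ΔS).
(a)–(d): forbidden (ΔS, ΔL, ΔJ).
(a)–(e): forbidden (parity, ΔL, ΔJ).
(a)–(f): forbidden (parity, ΔL).
(b)–(c): forbidden (parity, ΔL, ΔJ).
(b)–(d): forbidden (ΔJ).
(b)–(e): forbidden (parity, ΔS, ΔL).
(b)–(f): forbidden (parity, ΔS).
(c)–(d): forbidden (ΔL, ΔJ).
(c)–(e): forbidden (parity, ΔS, ΔL, ΔJ).
(c)–(f): forbidden (parity, ΔS, ΔL, ΔJ).
(d)–(e): forbidden (ΔS).
(d)–(f): forbidden (ΔS, ΔJ).
(e)–(f): forbidden (parity, ΔL).
Allowed pairs: 0 of 15.

0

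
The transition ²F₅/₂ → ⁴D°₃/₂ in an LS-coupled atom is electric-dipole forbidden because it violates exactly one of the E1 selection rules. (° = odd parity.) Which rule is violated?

the ΔS = 0 rule

Initial level: S=1/2, L=3, J=5/2, parity even. Final level: S=3/2, L=2, J=3/2, parity odd.
ΔJ = 0, ±1 (not J=0↔0): J: 5/2 → 3/2, ΔJ = -1 — satisfied.
ΔL = 0, ±1 (not L=0↔0): L: 3 → 2, ΔL = -1 — satisfied.
ΔS = 0: S: 1/2 → 3/2 — violated.
Parity must change: even → odd — satisfied.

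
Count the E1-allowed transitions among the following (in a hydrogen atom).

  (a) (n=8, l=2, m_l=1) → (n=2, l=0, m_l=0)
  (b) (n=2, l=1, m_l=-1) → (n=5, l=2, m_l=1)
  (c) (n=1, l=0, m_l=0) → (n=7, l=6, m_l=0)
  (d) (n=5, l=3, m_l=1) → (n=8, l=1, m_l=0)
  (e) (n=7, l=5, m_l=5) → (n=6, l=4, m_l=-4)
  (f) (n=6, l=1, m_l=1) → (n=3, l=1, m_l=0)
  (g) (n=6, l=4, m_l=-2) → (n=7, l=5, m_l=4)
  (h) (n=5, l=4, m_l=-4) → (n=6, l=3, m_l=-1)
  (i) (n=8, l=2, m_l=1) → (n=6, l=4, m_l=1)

0

(a) forbidden — Δl = -2 (E1 requires Δl = ±1)
(b) forbidden — Δm_l = +2 (E1 requires Δm_l = 0, ±1)
(c) forbidden — Δl = +6 (E1 requires Δl = ±1)
(d) forbidden — Δl = -2 (E1 requires Δl = ±1)
(e) forbidden — Δm_l = -9 (E1 requires Δm_l = 0, ±1)
(f) forbidden — Δl = +0 (E1 requires Δl = ±1)
(g) forbidden — Δm_l = +6 (E1 requires Δm_l = 0, ±1)
(h) forbidden — Δm_l = +3 (E1 requires Δm_l = 0, ±1)
(i) forbidden — Δl = +2 (E1 requires Δl = ±1)
Total allowed: 0 of 9.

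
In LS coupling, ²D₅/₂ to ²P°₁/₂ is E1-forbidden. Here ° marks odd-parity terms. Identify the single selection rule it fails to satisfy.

Reading off the term symbols: S 1/2→1/2, L 2→1, J 5/2→1/2, parity even→odd.
ΔS = 0: S: 1/2 → 1/2 — satisfied.
ΔL = 0, ±1 (not L=0↔0): L: 2 → 1, ΔL = -1 — satisfied.
Parity must change: even → odd — satisfied.
ΔJ = 0, ±1 (not J=0↔0): J: 5/2 → 1/2, ΔJ = -2 — violated.

the ΔJ = 0, ±1 rule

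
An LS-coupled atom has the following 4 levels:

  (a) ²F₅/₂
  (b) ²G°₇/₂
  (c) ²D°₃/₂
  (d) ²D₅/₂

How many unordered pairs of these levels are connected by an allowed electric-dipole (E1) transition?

(a)–(b): allowed.
(a)–(c): allowed.
(a)–(d): forbidden (parity).
(b)–(c): forbidden (parity, ΔL, ΔJ).
(b)–(d): forbidden (ΔL).
(c)–(d): allowed.
Allowed pairs: 3 of 6.

3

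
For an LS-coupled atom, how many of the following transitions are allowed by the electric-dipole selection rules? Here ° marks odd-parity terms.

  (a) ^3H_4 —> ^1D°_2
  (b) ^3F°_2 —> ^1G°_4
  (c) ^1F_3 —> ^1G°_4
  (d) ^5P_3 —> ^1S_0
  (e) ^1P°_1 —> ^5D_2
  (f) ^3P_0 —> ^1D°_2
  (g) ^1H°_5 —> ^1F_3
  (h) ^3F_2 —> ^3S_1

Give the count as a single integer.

(a) forbidden (ΔS, ΔL, ΔJ fail)
(b) forbidden (parity, ΔS, ΔJ fail)
(c) allowed
(d) forbidden (parity, ΔS, ΔJ fail)
(e) forbidden (ΔS fails)
(f) forbidden (ΔS, ΔJ fail)
(g) forbidden (ΔL, ΔJ fail)
(h) forbidden (parity, ΔL fail)
Total allowed: 1 of 8.

1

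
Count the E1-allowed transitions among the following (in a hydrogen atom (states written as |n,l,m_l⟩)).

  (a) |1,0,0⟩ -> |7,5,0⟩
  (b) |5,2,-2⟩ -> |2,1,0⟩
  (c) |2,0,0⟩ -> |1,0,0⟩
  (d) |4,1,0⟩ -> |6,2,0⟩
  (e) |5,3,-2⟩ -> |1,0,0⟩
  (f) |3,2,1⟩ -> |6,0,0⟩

(a) forbidden — Δl = +5 (E1 requires Δl = ±1)
(b) forbidden — Δm_l = +2 (E1 requires Δm_l = 0, ±1)
(c) forbidden — Δl = +0 (E1 requires Δl = ±1)
(d) allowed
(e) forbidden — Δl = -3 (E1 requires Δl = ±1); Δm_l = +2 (E1 requires Δm_l = 0, ±1)
(f) forbidden — Δl = -2 (E1 requires Δl = ±1)
Total allowed: 1 of 6.

1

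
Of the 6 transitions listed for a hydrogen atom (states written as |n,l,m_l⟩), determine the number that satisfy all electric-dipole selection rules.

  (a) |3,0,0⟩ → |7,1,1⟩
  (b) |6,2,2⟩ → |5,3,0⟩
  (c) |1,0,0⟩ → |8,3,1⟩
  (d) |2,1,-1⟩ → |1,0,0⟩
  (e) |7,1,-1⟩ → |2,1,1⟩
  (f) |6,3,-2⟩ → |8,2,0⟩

2

(a) allowed
(b) forbidden — Δm_l = -2 (E1 requires Δm_l = 0, ±1)
(c) forbidden — Δl = +3 (E1 requires Δl = ±1)
(d) allowed
(e) forbidden — Δl = +0 (E1 requires Δl = ±1); Δm_l = +2 (E1 requires Δm_l = 0, ±1)
(f) forbidden — Δm_l = +2 (E1 requires Δm_l = 0, ±1)
Total allowed: 2 of 6.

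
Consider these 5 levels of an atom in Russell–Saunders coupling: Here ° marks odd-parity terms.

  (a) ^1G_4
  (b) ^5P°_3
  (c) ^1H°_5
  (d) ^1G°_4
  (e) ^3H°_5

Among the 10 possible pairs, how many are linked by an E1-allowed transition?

2

(a)–(b): forbidden (ΔS, ΔL).
(a)–(c): allowed.
(a)–(d): allowed.
(a)–(e): forbidden (ΔS).
(b)–(c): forbidden (parity, ΔS, ΔL, ΔJ).
(b)–(d): forbidden (parity, ΔS, ΔL).
(b)–(e): forbidden (parity, ΔS, ΔL, ΔJ).
(c)–(d): forbidden (parity).
(c)–(e): forbidden (parity, ΔS).
(d)–(e): forbidden (parity, ΔS).
Allowed pairs: 2 of 10.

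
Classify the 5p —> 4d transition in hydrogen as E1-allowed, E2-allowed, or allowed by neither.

E1

Δl = 2 − 1 = +1; l_i + l_f = 3.
E1 (Δl = ±1): satisfied.
E2 (Δl = 0,±2, l_i+l_f ≥ 2): not satisfied.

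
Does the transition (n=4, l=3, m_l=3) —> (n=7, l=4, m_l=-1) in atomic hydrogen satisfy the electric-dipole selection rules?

Initial l = 3, final l = 4, so Δl = +1. E1 requires Δl = ±1: ✓.
m_l: 3 → -1 (Δm_l = -4). |Δm_l| ≤ 1 ✗.
The transition is electric-dipole forbidden.

forbidden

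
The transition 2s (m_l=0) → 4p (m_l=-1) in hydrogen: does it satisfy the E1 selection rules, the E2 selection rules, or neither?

Δl = 1 − 0 = +1; l_i + l_f = 1.
Δm_l = -1.
E1 (Δl = ±1, |Δm_l| ≤ 1): satisfied.
E2 (Δl = 0,±2, l_i+l_f ≥ 2, |Δm_l| ≤ 2): not satisfied.

E1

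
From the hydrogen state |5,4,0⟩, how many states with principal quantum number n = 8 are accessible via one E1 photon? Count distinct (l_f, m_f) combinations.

E1 requires Δl = ±1, so l_f ∈ {3, 5}; with 0 ≤ l_f ≤ n_f−1 = 7, the allowed l_f values are {3, 5}.
For l_f = 3: m_f ∈ {m_i−1, m_i, m_i+1} ∩ [−3, 3] = {-1, 0, 1} → 3 states.
For l_f = 5: m_f ∈ {m_i−1, m_i, m_i+1} ∩ [−5, 5] = {-1, 0, 1} → 3 states.
Total: 6.

6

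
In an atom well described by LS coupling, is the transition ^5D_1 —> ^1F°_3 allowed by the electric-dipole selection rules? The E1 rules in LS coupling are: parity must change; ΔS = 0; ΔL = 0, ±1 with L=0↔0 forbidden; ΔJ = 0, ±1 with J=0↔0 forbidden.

Reading off the term symbols: S 2→0, L 2→3, J 1→3, parity even→odd.
ΔS = 0: S: 2 → 0 — violated.
Parity must change: even → odd — satisfied.
ΔJ = 0, ±1 (not J=0↔0): J: 1 → 3, ΔJ = +2 — violated.
ΔL = 0, ±1 (not L=0↔0): L: 2 → 3, ΔL = +1 — satisfied.
Rule(s) violated: ΔS, ΔJ.

forbidden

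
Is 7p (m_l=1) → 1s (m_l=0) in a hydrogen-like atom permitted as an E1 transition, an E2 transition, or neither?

E1

Δl = 0 − 1 = -1; l_i + l_f = 1.
Δm_l = -1.
E1 (Δl = ±1, |Δm_l| ≤ 1): satisfied.
E2 (Δl = 0,±2, l_i+l_f ≥ 2, |Δm_l| ≤ 2): not satisfied.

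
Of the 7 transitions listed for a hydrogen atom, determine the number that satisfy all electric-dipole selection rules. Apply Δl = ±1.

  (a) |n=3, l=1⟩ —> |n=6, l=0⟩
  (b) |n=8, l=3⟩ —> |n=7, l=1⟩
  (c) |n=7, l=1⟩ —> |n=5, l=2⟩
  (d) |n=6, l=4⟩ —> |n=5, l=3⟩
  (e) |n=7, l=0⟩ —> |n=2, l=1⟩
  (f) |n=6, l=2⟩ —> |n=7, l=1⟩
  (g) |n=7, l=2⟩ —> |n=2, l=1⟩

6

(a) allowed
(b) forbidden — Δl = -2 (E1 requires Δl = ±1)
(c) allowed
(d) allowed
(e) allowed
(f) allowed
(g) allowed
Total allowed: 6 of 7.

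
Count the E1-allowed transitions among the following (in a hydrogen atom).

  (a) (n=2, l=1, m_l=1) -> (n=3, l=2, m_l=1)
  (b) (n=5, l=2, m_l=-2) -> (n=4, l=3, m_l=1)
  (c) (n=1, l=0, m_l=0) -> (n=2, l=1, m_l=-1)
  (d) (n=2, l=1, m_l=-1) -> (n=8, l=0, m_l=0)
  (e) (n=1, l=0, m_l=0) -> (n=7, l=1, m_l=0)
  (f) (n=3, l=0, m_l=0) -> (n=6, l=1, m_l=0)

(a) allowed
(b) forbidden — Δm_l = +3 (E1 requires Δm_l = 0, ±1)
(c) allowed
(d) allowed
(e) allowed
(f) allowed
Total allowed: 5 of 6.

5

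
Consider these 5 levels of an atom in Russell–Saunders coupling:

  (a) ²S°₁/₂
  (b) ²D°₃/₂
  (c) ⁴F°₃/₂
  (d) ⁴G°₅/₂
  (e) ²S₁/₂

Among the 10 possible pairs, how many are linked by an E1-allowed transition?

(a)–(b): forbidden (parity, ΔL).
(a)–(c): forbidden (parity, ΔS, ΔL).
(a)–(d): forbidden (parity, ΔS, ΔL, ΔJ).
(a)–(e): forbidden (ΔL).
(b)–(c): forbidden (parity, ΔS).
(b)–(d): forbidden (parity, ΔS, ΔL).
(b)–(e): forbidden (ΔL).
(c)–(d): forbidden (parity).
(c)–(e): forbidden (ΔS, ΔL).
(d)–(e): forbidden (ΔS, ΔL, ΔJ).
Allowed pairs: 0 of 10.

0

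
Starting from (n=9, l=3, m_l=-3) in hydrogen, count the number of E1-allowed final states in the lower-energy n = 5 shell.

4

E1 requires Δl = ±1, so l_f ∈ {2, 4}; with 0 ≤ l_f ≤ n_f−1 = 4, the allowed l_f values are {2, 4}.
For l_f = 2: m_f ∈ {m_i−1, m_i, m_i+1} ∩ [−2, 2] = {-2} → 1 state.
For l_f = 4: m_f ∈ {m_i−1, m_i, m_i+1} ∩ [−4, 4] = {-4, -3, -2} → 3 states.
Total: 4.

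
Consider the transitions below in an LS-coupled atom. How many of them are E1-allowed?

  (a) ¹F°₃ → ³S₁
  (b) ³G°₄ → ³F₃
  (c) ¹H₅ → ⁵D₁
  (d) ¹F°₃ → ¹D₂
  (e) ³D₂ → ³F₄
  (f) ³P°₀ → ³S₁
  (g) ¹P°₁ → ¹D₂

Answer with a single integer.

4

(a) forbidden (ΔS, ΔL, ΔJ fail)
(b) allowed
(c) forbidden (parity, ΔS, ΔL, ΔJ fail)
(d) allowed
(e) forbidden (parity, ΔJ fail)
(f) allowed
(g) allowed
Total allowed: 4 of 7.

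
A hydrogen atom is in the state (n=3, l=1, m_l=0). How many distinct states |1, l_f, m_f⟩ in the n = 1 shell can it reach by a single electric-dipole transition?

E1 requires Δl = ±1, so l_f ∈ {0, 2}; with 0 ≤ l_f ≤ n_f−1 = 0, the allowed l_f values are {0}.
For l_f = 0: m_f ∈ {m_i−1, m_i, m_i+1} ∩ [−0, 0] = {0} → 1 state.
Total: 1.

1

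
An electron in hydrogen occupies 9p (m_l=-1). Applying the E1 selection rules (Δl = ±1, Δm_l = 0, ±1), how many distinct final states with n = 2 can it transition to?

E1 requires Δl = ±1, so l_f ∈ {0, 2}; with 0 ≤ l_f ≤ n_f−1 = 1, the allowed l_f values are {0}.
For l_f = 0: m_f ∈ {m_i−1, m_i, m_i+1} ∩ [−0, 0] = {0} → 1 state.
Total: 1.

1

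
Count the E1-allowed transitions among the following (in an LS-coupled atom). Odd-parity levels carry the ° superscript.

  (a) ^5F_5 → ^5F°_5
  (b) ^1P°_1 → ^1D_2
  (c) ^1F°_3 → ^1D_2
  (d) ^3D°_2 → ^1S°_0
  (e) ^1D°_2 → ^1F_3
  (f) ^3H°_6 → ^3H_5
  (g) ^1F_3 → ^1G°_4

(a) allowed
(b) allowed
(c) allowed
(d) forbidden (parity, ΔS, ΔL, ΔJ fail)
(e) allowed
(f) allowed
(g) allowed
Total allowed: 6 of 7.

6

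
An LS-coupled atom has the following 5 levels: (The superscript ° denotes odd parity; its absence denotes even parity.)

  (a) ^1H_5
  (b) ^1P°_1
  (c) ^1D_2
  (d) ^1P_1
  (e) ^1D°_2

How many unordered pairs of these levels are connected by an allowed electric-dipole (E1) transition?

(a)–(b): forbidden (ΔL, ΔJ).
(a)–(c): forbidden (parity, ΔL, ΔJ).
(a)–(d): forbidden (parity, ΔL, ΔJ).
(a)–(e): forbidden (ΔL, ΔJ).
(b)–(c): allowed.
(b)–(d): allowed.
(b)–(e): forbidden (parity).
(c)–(d): forbidden (parity).
(c)–(e): allowed.
(d)–(e): allowed.
Allowed pairs: 4 of 10.

4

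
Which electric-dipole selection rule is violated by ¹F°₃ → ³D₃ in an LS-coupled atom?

the ΔS = 0 rule

Reading off the term symbols: S 0→1, L 3→2, J 3→3, parity odd→even.
ΔJ = 0, ±1 (not J=0↔0): J: 3 → 3, ΔJ = +0 — satisfied.
ΔS = 0: S: 0 → 1 — violated.
Parity must change: odd → even — satisfied.
ΔL = 0, ±1 (not L=0↔0): L: 3 → 2, ΔL = -1 — satisfied.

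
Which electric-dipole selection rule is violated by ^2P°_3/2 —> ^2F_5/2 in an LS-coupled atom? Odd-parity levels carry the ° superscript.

the ΔL = 0, ±1 rule

Reading off the term symbols: S 1/2→1/2, L 1→3, J 3/2→5/2, parity odd→even.
Parity must change: odd → even — satisfied.
ΔS = 0: S: 1/2 → 1/2 — satisfied.
ΔL = 0, ±1 (not L=0↔0): L: 1 → 3, ΔL = +2 — violated.
ΔJ = 0, ±1 (not J=0↔0): J: 3/2 → 5/2, ΔJ = +1 — satisfied.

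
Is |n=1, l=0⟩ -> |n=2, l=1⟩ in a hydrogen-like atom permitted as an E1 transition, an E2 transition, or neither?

Δl = 1 − 0 = +1; l_i + l_f = 1.
E1 (Δl = ±1): satisfied.
E2 (Δl = 0,±2, l_i+l_f ≥ 2): not satisfied.

E1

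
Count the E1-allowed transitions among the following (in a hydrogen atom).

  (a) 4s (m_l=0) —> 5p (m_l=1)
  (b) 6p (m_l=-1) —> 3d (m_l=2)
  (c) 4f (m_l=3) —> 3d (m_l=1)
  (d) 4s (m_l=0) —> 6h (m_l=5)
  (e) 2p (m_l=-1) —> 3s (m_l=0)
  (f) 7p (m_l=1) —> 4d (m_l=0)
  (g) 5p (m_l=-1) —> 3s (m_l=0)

(a) allowed
(b) forbidden — Δm_l = +3 (E1 requires Δm_l = 0, ±1)
(c) forbidden — Δm_l = -2 (E1 requires Δm_l = 0, ±1)
(d) forbidden — Δl = +5 (E1 requires Δl = ±1); Δm_l = +5 (E1 requires Δm_l = 0, ±1)
(e) allowed
(f) allowed
(g) allowed
Total allowed: 4 of 7.

4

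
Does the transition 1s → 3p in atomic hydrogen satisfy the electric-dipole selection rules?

allowed

Initial l = 0, final l = 1, so Δl = +1. E1 requires Δl = ±1: satisfied.
All E1 selection rules are satisfied.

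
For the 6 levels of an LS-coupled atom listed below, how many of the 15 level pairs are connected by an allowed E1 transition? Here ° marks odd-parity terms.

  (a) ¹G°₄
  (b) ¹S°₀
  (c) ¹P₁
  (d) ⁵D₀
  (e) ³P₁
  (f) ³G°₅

(a)–(b): forbidden (parity, ΔL, ΔJ).
(a)–(c): forbidden (ΔL, ΔJ).
(a)–(d): forbidden (ΔS, ΔL, ΔJ).
(a)–(e): forbidden (ΔS, ΔL, ΔJ).
(a)–(f): forbidden (parity, ΔS).
(b)–(c): allowed.
(b)–(d): forbidden (ΔS, ΔL, ΔJ).
(b)–(e): forbidden (ΔS).
(b)–(f): forbidden (parity, ΔS, ΔL, ΔJ).
(c)–(d): forbidden (parity, ΔS).
(c)–(e): forbidden (parity, ΔS).
(c)–(f): forbidden (ΔS, ΔL, ΔJ).
(d)–(e): forbidden (parity, ΔS).
(d)–(f): forbidden (ΔS, ΔL, ΔJ).
(e)–(f): forbidden (ΔL, ΔJ).
Allowed pairs: 1 of 15.

1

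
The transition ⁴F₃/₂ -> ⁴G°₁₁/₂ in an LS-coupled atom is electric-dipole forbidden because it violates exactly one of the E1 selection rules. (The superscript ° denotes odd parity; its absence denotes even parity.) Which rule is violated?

Parity must change: even → odd — passes.
ΔS = 0: S: 3/2 → 3/2 — passes.
ΔL = 0, ±1 (not L=0↔0): L: 3 → 4, ΔL = +1 — passes.
ΔJ = 0, ±1 (not J=0↔0): J: 3/2 → 11/2, ΔJ = +4 — fails.

the ΔJ = 0, ±1 rule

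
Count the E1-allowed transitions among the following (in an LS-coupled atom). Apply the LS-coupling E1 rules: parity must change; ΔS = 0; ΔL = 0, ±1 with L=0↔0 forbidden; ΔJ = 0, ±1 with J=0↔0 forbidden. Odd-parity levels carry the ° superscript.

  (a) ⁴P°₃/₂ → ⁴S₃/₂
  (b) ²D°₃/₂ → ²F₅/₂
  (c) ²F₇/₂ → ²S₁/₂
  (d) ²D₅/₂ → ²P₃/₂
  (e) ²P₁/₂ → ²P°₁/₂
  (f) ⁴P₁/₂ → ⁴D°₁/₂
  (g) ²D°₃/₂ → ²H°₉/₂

4

(a) allowed
(b) allowed
(c) forbidden (parity, ΔL, ΔJ fail)
(d) forbidden (parity fails)
(e) allowed
(f) allowed
(g) forbidden (parity, ΔL, ΔJ fail)
Total allowed: 4 of 7.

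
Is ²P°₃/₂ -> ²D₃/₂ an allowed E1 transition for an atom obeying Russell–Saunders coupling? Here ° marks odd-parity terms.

allowed

ΔJ = 0, ±1 (not J=0↔0): J: 3/2 → 3/2, ΔJ = +0 — satisfied.
ΔS = 0: S: 1/2 → 1/2 — satisfied.
Parity must change: odd → even — satisfied.
ΔL = 0, ±1 (not L=0↔0): L: 1 → 2, ΔL = +1 — satisfied.
All four E1 rules are satisfied.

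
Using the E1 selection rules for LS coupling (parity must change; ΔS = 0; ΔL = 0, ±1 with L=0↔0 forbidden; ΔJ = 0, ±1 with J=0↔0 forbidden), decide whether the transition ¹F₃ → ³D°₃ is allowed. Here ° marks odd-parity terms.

Parity must change: even → odd — satisfied.
ΔS = 0: S: 0 → 1 — violated.
ΔL = 0, ±1 (not L=0↔0): L: 3 → 2, ΔL = -1 — satisfied.
ΔJ = 0, ±1 (not J=0↔0): J: 3 → 3, ΔJ = +0 — satisfied.
Rule(s) violated: ΔS.

forbidden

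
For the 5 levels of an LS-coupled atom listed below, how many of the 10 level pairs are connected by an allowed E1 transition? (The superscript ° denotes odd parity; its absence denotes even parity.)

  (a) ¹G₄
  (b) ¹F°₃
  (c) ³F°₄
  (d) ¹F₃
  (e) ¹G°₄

(a)–(b): allowed.
(a)–(c): forbidden (ΔS).
(a)–(d): forbidden (parity).
(a)–(e): allowed.
(b)–(c): forbidden (parity, ΔS).
(b)–(d): allowed.
(b)–(e): forbidden (parity).
(c)–(d): forbidden (ΔS).
(c)–(e): forbidden (parity, ΔS).
(d)–(e): allowed.
Allowed pairs: 4 of 10.

4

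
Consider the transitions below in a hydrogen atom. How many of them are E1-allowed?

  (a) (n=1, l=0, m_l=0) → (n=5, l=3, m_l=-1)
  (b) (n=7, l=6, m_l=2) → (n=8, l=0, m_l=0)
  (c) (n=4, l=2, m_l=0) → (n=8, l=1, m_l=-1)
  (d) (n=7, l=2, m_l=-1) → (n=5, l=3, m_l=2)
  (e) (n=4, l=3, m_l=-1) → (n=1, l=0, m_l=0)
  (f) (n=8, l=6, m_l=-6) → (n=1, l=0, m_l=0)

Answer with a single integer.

1

(a) forbidden — Δl = +3 (E1 requires Δl = ±1)
(b) forbidden — Δl = -6 (E1 requires Δl = ±1); Δm_l = -2 (E1 requires Δm_l = 0, ±1)
(c) allowed
(d) forbidden — Δm_l = +3 (E1 requires Δm_l = 0, ±1)
(e) forbidden — Δl = -3 (E1 requires Δl = ±1)
(f) forbidden — Δl = -6 (E1 requires Δl = ±1); Δm_l = +6 (E1 requires Δm_l = 0, ±1)
Total allowed: 1 of 6.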